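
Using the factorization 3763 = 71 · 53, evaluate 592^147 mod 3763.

1283

Mod 71: 592 ≡ 24; by Fermat, exponent reduces to 147 mod 70 = 7; 24^7 ≡ 5 (mod 71).
Mod 53: 592 ≡ 9; by Fermat, exponent reduces to 147 mod 52 = 43; 9^43 ≡ 11 (mod 53).
Combine by CRT: x ≡ 5 (mod 71), x ≡ 11 (mod 53) ⇒ x ≡ 1283 (mod 3763).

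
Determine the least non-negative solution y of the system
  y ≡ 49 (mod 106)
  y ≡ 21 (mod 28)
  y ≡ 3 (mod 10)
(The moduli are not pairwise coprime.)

gcd(106, 28) = 2 and 2 | (21 − 49), so the pair is consistent; merging gives y ≡ 49 (mod 1484), where 1484 = lcm(106, 28).
gcd(1484, 10) = 2 and 2 | (3 − 49), so the pair is consistent; merging gives y ≡ 1533 (mod 7420), where 7420 = lcm(1484, 10).
The solution is unique modulo lcm(106, 28, 10) = 7420.

1533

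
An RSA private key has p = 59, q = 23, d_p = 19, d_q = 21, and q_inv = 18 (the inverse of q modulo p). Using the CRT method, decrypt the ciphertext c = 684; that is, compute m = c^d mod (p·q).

m₁ = c^(d_p) mod p: c ≡ 35 (mod 59), and 35^19 mod 59 = 3.
m₂ = c^(d_q) mod q: c ≡ 17 (mod 23), and 17^21 mod 23 = 19.
h = q_inv·(m₁ − m₂) mod p = 18·(3 − 19) mod 59 = 7.
m = m₂ + h·q = 19 + 7·23 = 180.

180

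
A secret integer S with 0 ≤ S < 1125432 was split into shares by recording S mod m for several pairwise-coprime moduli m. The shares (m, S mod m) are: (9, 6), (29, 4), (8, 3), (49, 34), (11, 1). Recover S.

The moduli are pairwise coprime; N = 9·29·8·49·11 = 1125432.
N/9 = 125048; 125048 ≡ 2 (mod 9); 2·5 ≡ 1, so inverse 5.
N/29 = 38808; 38808 ≡ 6 (mod 29); 6·5 ≡ 1, so inverse 5.
N/8 = 140679; 140679 ≡ 7 (mod 8); 7·7 ≡ 1, so inverse 7.
N/49 = 22968; 22968 ≡ 36 (mod 49); 36·15 ≡ 1, so inverse 15.
N/11 = 102312; 102312 ≡ 1 (mod 11), inverse 1.
S ≡ 6·125048·5 + 4·38808·5 + 3·140679·7 + 34·22968·15 + 1·102312·1 = 19297851.
19297851 mod 1125432 = 165507.

165507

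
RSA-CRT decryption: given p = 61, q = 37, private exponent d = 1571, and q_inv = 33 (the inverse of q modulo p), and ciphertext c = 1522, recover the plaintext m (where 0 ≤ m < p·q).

d_p = d mod (p−1) = 1571 mod 60 = 11; d_q = d mod (q−1) = 23.
m₁ = c^(d_p) mod p: c ≡ 58 (mod 61), and 58^11 mod 61 = 58.
m₂ = c^(d_q) mod q: c ≡ 5 (mod 37), and 5^23 mod 37 = 20.
h = q_inv·(m₁ − m₂) mod p = 33·(58 − 20) mod 61 = 34.
m = m₂ + h·q = 20 + 34·37 = 1278.

1278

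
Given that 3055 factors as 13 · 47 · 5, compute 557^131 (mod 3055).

2658

Mod 13: 557 ≡ 11; by Fermat, exponent reduces to 131 mod 12 = 11; 11^11 ≡ 6 (mod 13).
Mod 47: 557 ≡ 40; by Fermat, exponent reduces to 131 mod 46 = 39; 40^39 ≡ 26 (mod 47).
Mod 5: 557 ≡ 2; by Fermat, exponent reduces to 131 mod 4 = 3; 2^3 ≡ 3 (mod 5).
Combine by CRT: x ≡ 6 (mod 13), x ≡ 26 (mod 47), x ≡ 3 (mod 5) ⇒ x ≡ 2658 (mod 3055).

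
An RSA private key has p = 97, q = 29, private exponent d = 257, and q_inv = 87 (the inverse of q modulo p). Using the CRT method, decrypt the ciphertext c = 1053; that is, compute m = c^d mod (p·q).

92

d_p = d mod (p−1) = 257 mod 96 = 65; d_q = d mod (q−1) = 5.
m₁ = c^(d_p) mod p: c ≡ 83 (mod 97), and 83^65 mod 97 = 92.
m₂ = c^(d_q) mod q: c ≡ 9 (mod 29), and 9^5 mod 29 = 5.
h = q_inv·(m₁ − m₂) mod p = 87·(92 − 5) mod 97 = 3.
m = m₂ + h·q = 5 + 3·29 = 92.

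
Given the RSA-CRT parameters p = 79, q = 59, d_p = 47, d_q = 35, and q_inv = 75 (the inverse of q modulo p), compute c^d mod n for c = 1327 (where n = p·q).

m₁ = c^(d_p) mod p: c ≡ 63 (mod 79), and 63^47 mod 79 = 29.
m₂ = c^(d_q) mod q: c ≡ 29 (mod 59), and 29^35 mod 59 = 12.
h = q_inv·(m₁ − m₂) mod p = 75·(29 − 12) mod 79 = 11.
m = m₂ + h·q = 12 + 11·59 = 661.

661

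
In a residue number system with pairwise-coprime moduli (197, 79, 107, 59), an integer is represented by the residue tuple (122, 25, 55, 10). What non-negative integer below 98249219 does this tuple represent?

The moduli are pairwise coprime; N = 197·79·107·59 = 98249219.
N/197 = 498727; 498727 ≡ 120 (mod 197); 120·110 ≡ 1, so inverse 110.
N/79 = 1243661; 1243661 ≡ 43 (mod 79); 43·68 ≡ 1, so inverse 68.
N/107 = 918217; 918217 ≡ 50 (mod 107); 50·15 ≡ 1, so inverse 15.
N/59 = 1665241; 1665241 ≡ 25 (mod 59); 25·26 ≡ 1, so inverse 26.
x ≡ 122·498727·110 + 25·1243661·68 + 55·918217·15 + 10·1665241·26 = 9997631725.
9997631725 mod 98249219 = 74460606.

74460606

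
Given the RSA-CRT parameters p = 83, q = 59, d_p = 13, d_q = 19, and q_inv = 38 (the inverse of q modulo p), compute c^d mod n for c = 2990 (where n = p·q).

m₁ = c^(d_p) mod p: c ≡ 2 (mod 83), and 2^13 mod 83 = 58.
m₂ = c^(d_q) mod q: c ≡ 40 (mod 59), and 40^19 mod 59 = 37.
h = q_inv·(m₁ − m₂) mod p = 38·(58 − 37) mod 83 = 51.
m = m₂ + h·q = 37 + 51·59 = 3046.

3046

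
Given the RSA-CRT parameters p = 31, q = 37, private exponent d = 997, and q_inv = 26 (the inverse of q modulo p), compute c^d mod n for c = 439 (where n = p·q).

129

d_p = d mod (p−1) = 997 mod 30 = 7; d_q = d mod (q−1) = 25.
m₁ = c^(d_p) mod p: c ≡ 5 (mod 31), and 5^7 mod 31 = 5.
m₂ = c^(d_q) mod q: c ≡ 32 (mod 37), and 32^25 mod 37 = 18.
h = q_inv·(m₁ − m₂) mod p = 26·(5 − 18) mod 31 = 3.
m = m₂ + h·q = 18 + 3·37 = 129.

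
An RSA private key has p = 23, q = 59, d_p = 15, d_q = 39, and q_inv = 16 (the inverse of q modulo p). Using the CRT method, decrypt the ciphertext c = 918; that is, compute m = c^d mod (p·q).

306

m₁ = c^(d_p) mod p: c ≡ 21 (mod 23), and 21^15 mod 23 = 7.
m₂ = c^(d_q) mod q: c ≡ 33 (mod 59), and 33^39 mod 59 = 11.
h = q_inv·(m₁ − m₂) mod p = 16·(7 − 11) mod 23 = 5.
m = m₂ + h·q = 11 + 5·59 = 306.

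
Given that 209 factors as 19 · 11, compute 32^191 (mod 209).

Mod 19: 32 ≡ 13; by Fermat, exponent reduces to 191 mod 18 = 11; 13^11 ≡ 2 (mod 19).
Mod 11: 32 ≡ 10; by Fermat, exponent reduces to 191 mod 10 = 1; 10^1 ≡ 10 (mod 11).
Combine by CRT: x ≡ 2 (mod 19), x ≡ 10 (mod 11) ⇒ x ≡ 21 (mod 209).

21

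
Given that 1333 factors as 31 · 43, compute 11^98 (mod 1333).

732

Mod 31: 11 ≡ 11; by Fermat, exponent reduces to 98 mod 30 = 8; 11^8 ≡ 19 (mod 31).
Mod 43: 11 ≡ 11; by Fermat, exponent reduces to 98 mod 42 = 14; 11^14 ≡ 1 (mod 43).
Combine by CRT: x ≡ 19 (mod 31), x ≡ 1 (mod 43) ⇒ x ≡ 732 (mod 1333).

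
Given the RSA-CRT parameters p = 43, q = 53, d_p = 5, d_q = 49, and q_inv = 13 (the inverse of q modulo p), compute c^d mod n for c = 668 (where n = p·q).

m₁ = c^(d_p) mod p: c ≡ 23 (mod 43), and 23^5 mod 43 = 17.
m₂ = c^(d_q) mod q: c ≡ 32 (mod 53), and 32^49 mod 53 = 19.
h = q_inv·(m₁ − m₂) mod p = 13·(17 − 19) mod 43 = 17.
m = m₂ + h·q = 19 + 17·53 = 920.

920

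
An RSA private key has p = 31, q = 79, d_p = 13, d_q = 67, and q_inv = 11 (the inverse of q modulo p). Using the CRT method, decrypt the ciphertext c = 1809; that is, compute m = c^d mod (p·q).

m₁ = c^(d_p) mod p: c ≡ 11 (mod 31), and 11^13 mod 31 = 21.
m₂ = c^(d_q) mod q: c ≡ 71 (mod 79), and 71^67 mod 79 = 15.
h = q_inv·(m₁ − m₂) mod p = 11·(21 − 15) mod 31 = 4.
m = m₂ + h·q = 15 + 4·79 = 331.

331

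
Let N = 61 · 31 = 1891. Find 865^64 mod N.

Mod 61: 865 ≡ 11; by Fermat, exponent reduces to 64 mod 60 = 4; 11^4 ≡ 1 (mod 61).
Mod 31: 865 ≡ 28; by Fermat, exponent reduces to 64 mod 30 = 4; 28^4 ≡ 19 (mod 31).
Combine by CRT: x ≡ 1 (mod 61), x ≡ 19 (mod 31) ⇒ x ≡ 794 (mod 1891).

794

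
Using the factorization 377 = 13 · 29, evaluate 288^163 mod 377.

193

Mod 13: 288 ≡ 2; by Fermat, exponent reduces to 163 mod 12 = 7; 2^7 ≡ 11 (mod 13).
Mod 29: 288 ≡ 27; by Fermat, exponent reduces to 163 mod 28 = 23; 27^23 ≡ 19 (mod 29).
Combine by CRT: x ≡ 11 (mod 13), x ≡ 19 (mod 29) ⇒ x ≡ 193 (mod 377).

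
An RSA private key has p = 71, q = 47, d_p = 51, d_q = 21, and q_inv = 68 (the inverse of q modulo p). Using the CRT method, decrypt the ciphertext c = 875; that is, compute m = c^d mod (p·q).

536

m₁ = c^(d_p) mod p: c ≡ 23 (mod 71), and 23^51 mod 71 = 39.
m₂ = c^(d_q) mod q: c ≡ 29 (mod 47), and 29^21 mod 47 = 19.
h = q_inv·(m₁ − m₂) mod p = 68·(39 − 19) mod 71 = 11.
m = m₂ + h·q = 19 + 11·47 = 536.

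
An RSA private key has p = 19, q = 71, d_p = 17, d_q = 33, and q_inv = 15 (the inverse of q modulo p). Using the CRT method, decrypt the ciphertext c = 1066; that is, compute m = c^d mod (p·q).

m₁ = c^(d_p) mod p: c ≡ 2 (mod 19), and 2^17 mod 19 = 10.
m₂ = c^(d_q) mod q: c ≡ 1 (mod 71), and 1^33 mod 71 = 1.
h = q_inv·(m₁ − m₂) mod p = 15·(10 − 1) mod 19 = 2.
m = m₂ + h·q = 1 + 2·71 = 143.

143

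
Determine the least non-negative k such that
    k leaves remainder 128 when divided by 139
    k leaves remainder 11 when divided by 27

2630

From k ≡ 128 (mod 139) write k = 128 + 139t. Substituting into k ≡ 11 (mod 27) gives 139t ≡ 18 (mod 27), and since 4⁻¹ ≡ 7 (mod 27), t ≡ 18. Hence k ≡ 128 + 139·18 = 2630 (mod 3753).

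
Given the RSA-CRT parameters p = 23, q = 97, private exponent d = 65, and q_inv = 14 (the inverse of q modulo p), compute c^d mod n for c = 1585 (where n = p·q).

d_p = d mod (p−1) = 65 mod 22 = 21; d_q = d mod (q−1) = 65.
m₁ = c^(d_p) mod p: c ≡ 21 (mod 23), and 21^21 mod 23 = 11.
m₂ = c^(d_q) mod q: c ≡ 33 (mod 97), and 33^65 mod 97 = 33.
h = q_inv·(m₁ − m₂) mod p = 14·(11 − 33) mod 23 = 14.
m = m₂ + h·q = 33 + 14·97 = 1391.

1391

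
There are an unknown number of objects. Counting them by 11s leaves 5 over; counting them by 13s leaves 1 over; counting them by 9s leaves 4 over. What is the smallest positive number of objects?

742

From N ≡ 5 (mod 11) write N = 5 + 11t. Substituting into N ≡ 1 (mod 13) gives 11t ≡ 9 (mod 13), and since 11⁻¹ ≡ 6 (mod 13), t ≡ 2. Hence N ≡ 5 + 11·2 = 27 (mod 143).
From N ≡ 27 (mod 143) write N = 27 + 143t. Substituting into N ≡ 4 (mod 9) gives 143t ≡ 4 (mod 9), and since 8⁻¹ ≡ 8 (mod 9), t ≡ 5. Hence N ≡ 27 + 143·5 = 742 (mod 1287).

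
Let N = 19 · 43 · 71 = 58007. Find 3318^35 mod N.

Mod 19: 3318 ≡ 12; by Fermat, exponent reduces to 35 mod 18 = 17; 12^17 ≡ 8 (mod 19).
Mod 43: 3318 ≡ 7; 7^35 ≡ 37 (mod 43).
Mod 71: 3318 ≡ 52; 52^35 ≡ 70 (mod 71).
Combine by CRT: x ≡ 8 (mod 19), x ≡ 37 (mod 43), x ≡ 70 (mod 71) ⇒ x ≡ 20376 (mod 58007).

20376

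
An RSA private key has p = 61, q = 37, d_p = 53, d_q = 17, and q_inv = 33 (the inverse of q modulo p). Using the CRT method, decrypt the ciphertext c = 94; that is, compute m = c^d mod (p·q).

m₁ = c^(d_p) mod p: c ≡ 33 (mod 61), and 33^53 mod 61 = 53.
m₂ = c^(d_q) mod q: c ≡ 20 (mod 37), and 20^17 mod 37 = 24.
h = q_inv·(m₁ − m₂) mod p = 33·(53 − 24) mod 61 = 42.
m = m₂ + h·q = 24 + 42·37 = 1578.

1578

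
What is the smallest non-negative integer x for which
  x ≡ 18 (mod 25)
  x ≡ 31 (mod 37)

From x ≡ 18 (mod 25) write x = 18 + 25t. Substituting into x ≡ 31 (mod 37) gives 25t ≡ 13 (mod 37), and since 25⁻¹ ≡ 3 (mod 37), t ≡ 2. Hence x ≡ 18 + 25·2 = 68 (mod 925).

68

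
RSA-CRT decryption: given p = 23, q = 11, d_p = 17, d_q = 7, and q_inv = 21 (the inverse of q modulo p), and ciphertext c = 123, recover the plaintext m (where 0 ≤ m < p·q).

m₁ = c^(d_p) mod p: c ≡ 8 (mod 23), and 8^17 mod 23 = 13.
m₂ = c^(d_q) mod q: c ≡ 2 (mod 11), and 2^7 mod 11 = 7.
h = q_inv·(m₁ − m₂) mod p = 21·(13 − 7) mod 23 = 11.
m = m₂ + h·q = 7 + 11·11 = 128.

128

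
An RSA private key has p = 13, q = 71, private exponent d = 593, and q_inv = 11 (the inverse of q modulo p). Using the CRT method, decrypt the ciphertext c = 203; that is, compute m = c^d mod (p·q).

d_p = d mod (p−1) = 593 mod 12 = 5; d_q = d mod (q−1) = 33.
m₁ = c^(d_p) mod p: c ≡ 8 (mod 13), and 8^5 mod 13 = 8.
m₂ = c^(d_q) mod q: c ≡ 61 (mod 71), and 61^33 mod 71 = 22.
h = q_inv·(m₁ − m₂) mod p = 11·(8 − 22) mod 13 = 2.
m = m₂ + h·q = 22 + 2·71 = 164.

164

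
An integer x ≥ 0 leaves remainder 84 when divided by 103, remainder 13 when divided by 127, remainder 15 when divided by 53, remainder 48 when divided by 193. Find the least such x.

The moduli are pairwise coprime; N = 103·127·53·193 = 133805549.
N/103 = 1299083; 1299083 ≡ 47 (mod 103); 47·57 ≡ 1, so inverse 57.
N/127 = 1053587; 1053587 ≡ 122 (mod 127); 122·76 ≡ 1, so inverse 76.
N/53 = 2524633; 2524633 ≡ 31 (mod 53); 31·12 ≡ 1, so inverse 12.
N/193 = 693293; 693293 ≡ 37 (mod 193); 37·120 ≡ 1, so inverse 120.
x ≡ 84·1299083·57 + 13·1053587·76 + 15·2524633·12 + 48·693293·120 = 11708754980.
11708754980 mod 133805549 = 67672217.

67672217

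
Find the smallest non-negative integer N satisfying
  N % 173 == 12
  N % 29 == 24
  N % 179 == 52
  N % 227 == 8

Combine the congruences pairwise.
From N ≡ 12 (mod 173) write N = 12 + 173t. Substituting into N ≡ 24 (mod 29) gives 173t ≡ 12 (mod 29), and since 28⁻¹ ≡ 28 (mod 29), t ≡ 17. Hence N ≡ 12 + 173·17 = 2953 (mod 5017).
From N ≡ 2953 (mod 5017) write N = 2953 + 5017t. Substituting into N ≡ 52 (mod 179) gives 5017t ≡ 142 (mod 179), and since 5⁻¹ ≡ 36 (mod 179), t ≡ 100. Hence N ≡ 2953 + 5017·100 = 504653 (mod 898043).
From N ≡ 504653 (mod 898043) write N = 504653 + 898043t. Substituting into N ≡ 8 (mod 227) gives 898043t ≡ 203 (mod 227), and since 31⁻¹ ≡ 22 (mod 227), t ≡ 153. Hence N ≡ 504653 + 898043·153 = 137905232 (mod 203855761).

137905232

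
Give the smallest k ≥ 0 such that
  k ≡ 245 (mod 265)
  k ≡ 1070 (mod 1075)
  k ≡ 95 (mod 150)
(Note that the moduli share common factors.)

Combine the congruences pairwise.
gcd(265, 1075) = 5 and 5 | (1070 − 245), so the pair is consistent; merging gives k ≡ 55895 (mod 56975), where 56975 = lcm(265, 1075).
gcd(56975, 150) = 25 and 25 | (95 − 55895), so the pair is consistent; merging gives k ≡ 55895 (mod 341850), where 341850 = lcm(56975, 150).
The solution is unique modulo lcm(265, 1075, 150) = 341850.

55895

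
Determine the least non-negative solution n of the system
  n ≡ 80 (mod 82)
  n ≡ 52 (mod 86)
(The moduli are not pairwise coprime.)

gcd(82, 86) = 2 and 2 | (52 − 80), so the pair is consistent; merging gives n ≡ 654 (mod 3526), where 3526 = lcm(82, 86).
The solution is unique modulo lcm(82, 86) = 3526.

654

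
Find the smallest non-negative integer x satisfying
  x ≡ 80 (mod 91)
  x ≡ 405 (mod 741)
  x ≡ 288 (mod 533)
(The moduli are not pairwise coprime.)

184173

gcd(91, 741) = 13 and 13 | (405 − 80), so the pair is consistent; merging gives x ≡ 2628 (mod 5187), where 5187 = lcm(91, 741).
gcd(5187, 533) = 13 and 13 | (288 − 2628), so the pair is consistent; merging gives x ≡ 184173 (mod 212667), where 212667 = lcm(5187, 533).
The solution is unique modulo lcm(91, 741, 533) = 212667.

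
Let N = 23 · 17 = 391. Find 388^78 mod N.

325

Mod 23: 388 ≡ 20; by Fermat, exponent reduces to 78 mod 22 = 12; 20^12 ≡ 3 (mod 23).
Mod 17: 388 ≡ 14; by Fermat, exponent reduces to 78 mod 16 = 14; 14^14 ≡ 2 (mod 17).
Combine by CRT: x ≡ 3 (mod 23), x ≡ 2 (mod 17) ⇒ x ≡ 325 (mod 391).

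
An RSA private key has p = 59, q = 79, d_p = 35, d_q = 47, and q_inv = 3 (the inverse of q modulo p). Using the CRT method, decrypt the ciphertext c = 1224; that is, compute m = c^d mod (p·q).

4399

m₁ = c^(d_p) mod p: c ≡ 44 (mod 59), and 44^35 mod 59 = 33.
m₂ = c^(d_q) mod q: c ≡ 39 (mod 79), and 39^47 mod 79 = 54.
h = q_inv·(m₁ − m₂) mod p = 3·(33 − 54) mod 59 = 55.
m = m₂ + h·q = 54 + 55·79 = 4399.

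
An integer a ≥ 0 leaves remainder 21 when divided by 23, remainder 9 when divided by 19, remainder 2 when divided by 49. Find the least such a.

From a ≡ 21 (mod 23) write a = 21 + 23t. Substituting into a ≡ 9 (mod 19) gives 23t ≡ 7 (mod 19), and since 4⁻¹ ≡ 5 (mod 19), t ≡ 16. Hence a ≡ 21 + 23·16 = 389 (mod 437).
From a ≡ 389 (mod 437) write a = 389 + 437t. Substituting into a ≡ 2 (mod 49) gives 437t ≡ 5 (mod 49), and since 45⁻¹ ≡ 12 (mod 49), t ≡ 11. Hence a ≡ 389 + 437·11 = 5196 (mod 21413).

5196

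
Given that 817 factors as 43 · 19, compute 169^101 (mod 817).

Mod 43: 169 ≡ 40; by Fermat, exponent reduces to 101 mod 42 = 17; 40^17 ≡ 17 (mod 43).
Mod 19: 169 ≡ 17; by Fermat, exponent reduces to 101 mod 18 = 11; 17^11 ≡ 4 (mod 19).
Combine by CRT: x ≡ 17 (mod 43), x ≡ 4 (mod 19) ⇒ x ≡ 232 (mod 817).

232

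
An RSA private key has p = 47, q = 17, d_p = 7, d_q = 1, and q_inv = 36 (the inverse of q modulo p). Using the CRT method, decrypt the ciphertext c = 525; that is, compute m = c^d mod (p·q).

m₁ = c^(d_p) mod p: c ≡ 8 (mod 47), and 8^7 mod 47 = 12.
m₂ = c^(d_q) mod q: c ≡ 15 (mod 17), and 15^1 mod 17 = 15.
h = q_inv·(m₁ − m₂) mod p = 36·(12 − 15) mod 47 = 33.
m = m₂ + h·q = 15 + 33·17 = 576.

576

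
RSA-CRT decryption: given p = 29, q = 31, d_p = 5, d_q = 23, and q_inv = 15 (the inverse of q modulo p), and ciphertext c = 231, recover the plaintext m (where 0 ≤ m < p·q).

173

m₁ = c^(d_p) mod p: c ≡ 28 (mod 29), and 28^5 mod 29 = 28.
m₂ = c^(d_q) mod q: c ≡ 14 (mod 31), and 14^23 mod 31 = 18.
h = q_inv·(m₁ − m₂) mod p = 15·(28 − 18) mod 29 = 5.
m = m₂ + h·q = 18 + 5·31 = 173.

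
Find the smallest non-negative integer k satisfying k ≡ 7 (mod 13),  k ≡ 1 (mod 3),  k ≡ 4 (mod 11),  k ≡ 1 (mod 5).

From k ≡ 7 (mod 13) write k = 7 + 13t. Substituting into k ≡ 1 (mod 3) gives 13t ≡ 0 (mod 3), and since 1⁻¹ ≡ 1 (mod 3), t ≡ 0. Hence k ≡ 7 + 13·0 = 7 (mod 39).
From k ≡ 7 (mod 39) write k = 7 + 39t. Substituting into k ≡ 4 (mod 11) gives 39t ≡ 8 (mod 11), and since 6⁻¹ ≡ 2 (mod 11), t ≡ 5. Hence k ≡ 7 + 39·5 = 202 (mod 429).
From k ≡ 202 (mod 429) write k = 202 + 429t. Substituting into k ≡ 1 (mod 5) gives 429t ≡ 4 (mod 5), and since 4⁻¹ ≡ 4 (mod 5), t ≡ 1. Hence k ≡ 202 + 429·1 = 631 (mod 2145).

631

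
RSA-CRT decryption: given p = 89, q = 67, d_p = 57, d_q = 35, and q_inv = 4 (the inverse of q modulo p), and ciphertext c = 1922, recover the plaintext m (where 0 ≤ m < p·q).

m₁ = c^(d_p) mod p: c ≡ 53 (mod 89), and 53^57 mod 89 = 80.
m₂ = c^(d_q) mod q: c ≡ 46 (mod 67), and 46^35 mod 67 = 28.
h = q_inv·(m₁ − m₂) mod p = 4·(80 − 28) mod 89 = 30.
m = m₂ + h·q = 28 + 30·67 = 2038.

2038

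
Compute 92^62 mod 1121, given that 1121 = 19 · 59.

139

Mod 19: 92 ≡ 16; by Fermat, exponent reduces to 62 mod 18 = 8; 16^8 ≡ 6 (mod 19).
Mod 59: 92 ≡ 33; by Fermat, exponent reduces to 62 mod 58 = 4; 33^4 ≡ 21 (mod 59).
Combine by CRT: x ≡ 6 (mod 19), x ≡ 21 (mod 59) ⇒ x ≡ 139 (mod 1121).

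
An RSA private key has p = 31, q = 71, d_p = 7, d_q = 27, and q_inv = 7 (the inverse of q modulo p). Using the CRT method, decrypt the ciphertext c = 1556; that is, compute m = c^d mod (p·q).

2114

m₁ = c^(d_p) mod p: c ≡ 6 (mod 31), and 6^7 mod 31 = 6.
m₂ = c^(d_q) mod q: c ≡ 65 (mod 71), and 65^27 mod 71 = 55.
h = q_inv·(m₁ − m₂) mod p = 7·(6 − 55) mod 31 = 29.
m = m₂ + h·q = 55 + 29·71 = 2114.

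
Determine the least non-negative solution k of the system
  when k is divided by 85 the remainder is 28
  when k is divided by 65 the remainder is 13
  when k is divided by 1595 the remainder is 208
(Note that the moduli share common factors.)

Combine the congruences pairwise.
gcd(85, 65) = 5 and 5 | (13 − 28), so the pair is consistent; merging gives k ≡ 793 (mod 1105), where 1105 = lcm(85, 65).
gcd(1105, 1595) = 5 and 5 | (208 − 793), so the pair is consistent; merging gives k ≡ 41678 (mod 352495), where 352495 = lcm(1105, 1595).
The solution is unique modulo lcm(85, 65, 1595) = 352495.

41678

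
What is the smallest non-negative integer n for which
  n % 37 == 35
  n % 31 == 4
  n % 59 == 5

19534

The moduli are pairwise coprime; M = 37·31·59 = 67673.
M/37 = 1829; 1829 ≡ 16 (mod 37); 16·7 ≡ 1, so inverse 7.
M/31 = 2183; 2183 ≡ 13 (mod 31); 13·12 ≡ 1, so inverse 12.
M/59 = 1147; 1147 ≡ 26 (mod 59); 26·25 ≡ 1, so inverse 25.
n ≡ 35·1829·7 + 4·2183·12 + 5·1147·25 = 696264.
696264 mod 67673 = 19534.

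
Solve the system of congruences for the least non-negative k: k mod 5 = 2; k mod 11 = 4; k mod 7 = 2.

The moduli are pairwise coprime; N = 5·11·7 = 385.
N/5 = 77; 77 ≡ 2 (mod 5); 2·3 ≡ 1, so inverse 3.
N/11 = 35; 35 ≡ 2 (mod 11); 2·6 ≡ 1, so inverse 6.
N/7 = 55; 55 ≡ 6 (mod 7); 6·6 ≡ 1, so inverse 6.
k ≡ 2·77·3 + 4·35·6 + 2·55·6 = 1962.
1962 mod 385 = 37.

37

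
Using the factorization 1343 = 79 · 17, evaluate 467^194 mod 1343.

Mod 79: 467 ≡ 72; by Fermat, exponent reduces to 194 mod 78 = 38; 72^38 ≡ 45 (mod 79).
Mod 17: 467 ≡ 8; by Fermat, exponent reduces to 194 mod 16 = 2; 8^2 ≡ 13 (mod 17).
Combine by CRT: x ≡ 45 (mod 79), x ≡ 13 (mod 17) ⇒ x ≡ 914 (mod 1343).

914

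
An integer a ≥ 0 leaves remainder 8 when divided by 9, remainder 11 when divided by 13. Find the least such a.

Combine the congruences pairwise.
From a ≡ 8 (mod 9) write a = 8 + 9t. Substituting into a ≡ 11 (mod 13) gives 9t ≡ 3 (mod 13), and since 9⁻¹ ≡ 3 (mod 13), t ≡ 9. Hence a ≡ 8 + 9·9 = 89 (mod 117).

89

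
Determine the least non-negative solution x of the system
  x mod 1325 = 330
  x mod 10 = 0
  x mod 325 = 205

gcd(1325, 10) = 5 and 5 | (0 − 330), so the pair is consistent; merging gives x ≡ 330 (mod 2650), where 2650 = lcm(1325, 10).
gcd(2650, 325) = 25 and 25 | (205 − 330), so the pair is consistent; merging gives x ≡ 10930 (mod 34450), where 34450 = lcm(2650, 325).
The solution is unique modulo lcm(1325, 10, 325) = 34450.

10930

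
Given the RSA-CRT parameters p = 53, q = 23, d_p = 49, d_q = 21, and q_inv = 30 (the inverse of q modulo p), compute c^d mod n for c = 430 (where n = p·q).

358

m₁ = c^(d_p) mod p: c ≡ 6 (mod 53), and 6^49 mod 53 = 40.
m₂ = c^(d_q) mod q: c ≡ 16 (mod 23), and 16^21 mod 23 = 13.
h = q_inv·(m₁ − m₂) mod p = 30·(40 − 13) mod 53 = 15.
m = m₂ + h·q = 13 + 15·23 = 358.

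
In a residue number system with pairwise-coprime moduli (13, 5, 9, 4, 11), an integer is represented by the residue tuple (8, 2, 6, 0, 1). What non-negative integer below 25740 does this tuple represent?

The moduli are pairwise coprime; N = 13·5·9·4·11 = 25740.
N/13 = 1980; 1980 ≡ 4 (mod 13); 4·10 ≡ 1, so inverse 10.
N/5 = 5148; 5148 ≡ 3 (mod 5); 3·2 ≡ 1, so inverse 2.
N/9 = 2860; 2860 ≡ 7 (mod 9); 7·4 ≡ 1, so inverse 4.
N/4 = 6435; 6435 ≡ 3 (mod 4); 3·3 ≡ 1, so inverse 3.
N/11 = 2340; 2340 ≡ 8 (mod 11); 8·7 ≡ 1, so inverse 7.
x ≡ 8·1980·10 + 2·5148·2 + 6·2860·4 + 0·6435·3 + 1·2340·7 = 264012.
264012 mod 25740 = 6612.

6612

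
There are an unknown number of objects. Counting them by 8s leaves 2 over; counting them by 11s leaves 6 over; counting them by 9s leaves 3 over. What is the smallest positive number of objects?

The moduli are pairwise coprime; M = 8·11·9 = 792.
M/8 = 99; 99 ≡ 3 (mod 8); 3·3 ≡ 1, so inverse 3.
M/11 = 72; 72 ≡ 6 (mod 11); 6·2 ≡ 1, so inverse 2.
M/9 = 88; 88 ≡ 7 (mod 9); 7·4 ≡ 1, so inverse 4.
N ≡ 2·99·3 + 6·72·2 + 3·88·4 = 2514.
2514 mod 792 = 138.

138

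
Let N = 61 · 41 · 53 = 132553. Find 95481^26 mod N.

Mod 61: 95481 ≡ 16; 16^26 ≡ 25 (mod 61).
Mod 41: 95481 ≡ 33; 33^26 ≡ 31 (mod 41).
Mod 53: 95481 ≡ 28; 28^26 ≡ 1 (mod 53).
Combine by CRT: x ≡ 25 (mod 61), x ≡ 31 (mod 41), x ≡ 1 (mod 53) ⇒ x ≡ 96832 (mod 132553).

96832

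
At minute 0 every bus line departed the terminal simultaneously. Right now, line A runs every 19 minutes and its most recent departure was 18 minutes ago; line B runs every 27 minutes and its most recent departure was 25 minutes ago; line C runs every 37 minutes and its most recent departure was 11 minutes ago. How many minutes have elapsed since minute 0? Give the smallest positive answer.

The moduli are pairwise coprime; N = 19·27·37 = 18981.
N/19 = 999; 999 ≡ 11 (mod 19); 11·7 ≡ 1, so inverse 7.
N/27 = 703; 703 ≡ 1 (mod 27), inverse 1.
N/37 = 513; 513 ≡ 32 (mod 37); 32·22 ≡ 1, so inverse 22.
t ≡ 18·999·7 + 25·703·1 + 11·513·22 = 267595.
267595 mod 18981 = 1861.

1861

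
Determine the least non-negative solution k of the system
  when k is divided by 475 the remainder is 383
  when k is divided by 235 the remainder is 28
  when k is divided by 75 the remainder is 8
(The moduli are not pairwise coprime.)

Combine the congruences pairwise.
gcd(475, 235) = 5 and 5 | (28 − 383), so the pair is consistent; merging gives k ≡ 11308 (mod 22325), where 22325 = lcm(475, 235).
gcd(22325, 75) = 25 and 25 | (8 − 11308), so the pair is consistent; merging gives k ≡ 55958 (mod 66975), where 66975 = lcm(22325, 75).
The solution is unique modulo lcm(475, 235, 75) = 66975.

55958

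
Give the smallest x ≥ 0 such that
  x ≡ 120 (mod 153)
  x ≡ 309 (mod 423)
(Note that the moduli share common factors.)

732

gcd(153, 423) = 9 and 9 | (309 − 120), so the pair is consistent; merging gives x ≡ 732 (mod 7191), where 7191 = lcm(153, 423).
The solution is unique modulo lcm(153, 423) = 7191.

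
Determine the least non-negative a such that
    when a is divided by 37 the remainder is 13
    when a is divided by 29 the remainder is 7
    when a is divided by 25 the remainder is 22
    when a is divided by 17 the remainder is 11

From a ≡ 13 (mod 37) write a = 13 + 37t. Substituting into a ≡ 7 (mod 29) gives 37t ≡ 23 (mod 29), and since 8⁻¹ ≡ 11 (mod 29), t ≡ 21. Hence a ≡ 13 + 37·21 = 790 (mod 1073).
From a ≡ 790 (mod 1073) write a = 790 + 1073t. Substituting into a ≡ 22 (mod 25) gives 1073t ≡ 7 (mod 25), and since 23⁻¹ ≡ 12 (mod 25), t ≡ 9. Hence a ≡ 790 + 1073·9 = 10447 (mod 26825).
From a ≡ 10447 (mod 26825) write a = 10447 + 26825t. Substituting into a ≡ 11 (mod 17) gives 26825t ≡ 2 (mod 17), and since 16⁻¹ ≡ 16 (mod 17), t ≡ 15. Hence a ≡ 10447 + 26825·15 = 412822 (mod 456025).

412822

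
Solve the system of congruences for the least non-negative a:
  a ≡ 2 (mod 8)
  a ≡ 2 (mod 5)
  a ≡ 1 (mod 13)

482

From a ≡ 2 (mod 8) write a = 2 + 8t. Substituting into a ≡ 2 (mod 5) gives 8t ≡ 0 (mod 5), and since 3⁻¹ ≡ 2 (mod 5), t ≡ 0. Hence a ≡ 2 + 8·0 = 2 (mod 40).
From a ≡ 2 (mod 40) write a = 2 + 40t. Substituting into a ≡ 1 (mod 13) gives 40t ≡ 12 (mod 13), and since 1⁻¹ ≡ 1 (mod 13), t ≡ 12. Hence a ≡ 2 + 40·12 = 482 (mod 520).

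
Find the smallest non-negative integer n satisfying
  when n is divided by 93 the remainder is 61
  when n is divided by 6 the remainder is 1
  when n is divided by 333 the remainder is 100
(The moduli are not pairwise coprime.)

433

Combine the congruences pairwise.
gcd(93, 6) = 3 and 3 | (1 − 61), so the pair is consistent; merging gives n ≡ 61 (mod 186), where 186 = lcm(93, 6).
gcd(186, 333) = 3 and 3 | (100 − 61), so the pair is consistent; merging gives n ≡ 433 (mod 20646), where 20646 = lcm(186, 333).
The solution is unique modulo lcm(93, 6, 333) = 20646.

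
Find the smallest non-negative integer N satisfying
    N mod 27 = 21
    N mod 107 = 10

From N ≡ 21 (mod 27) write N = 21 + 27t. Substituting into N ≡ 10 (mod 107) gives 27t ≡ 96 (mod 107), and since 27⁻¹ ≡ 4 (mod 107), t ≡ 63. Hence N ≡ 21 + 27·63 = 1722 (mod 2889).

1722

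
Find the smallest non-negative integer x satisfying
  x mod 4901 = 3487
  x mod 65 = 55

Combine the congruences pairwise.
gcd(4901, 65) = 13 and 13 | (55 − 3487), so the pair is consistent; merging gives x ≡ 18190 (mod 24505), where 24505 = lcm(4901, 65).
The solution is unique modulo lcm(4901, 65) = 24505.

18190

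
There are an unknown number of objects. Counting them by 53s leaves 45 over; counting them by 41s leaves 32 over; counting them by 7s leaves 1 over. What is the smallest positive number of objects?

The moduli are pairwise coprime; M = 53·41·7 = 15211.
M/53 = 287; 287 ≡ 22 (mod 53); 22·41 ≡ 1, so inverse 41.
M/41 = 371; 371 ≡ 2 (mod 41); 2·21 ≡ 1, so inverse 21.
M/7 = 2173; 2173 ≡ 3 (mod 7); 3·5 ≡ 1, so inverse 5.
N ≡ 45·287·41 + 32·371·21 + 1·2173·5 = 789692.
789692 mod 15211 = 13931.

13931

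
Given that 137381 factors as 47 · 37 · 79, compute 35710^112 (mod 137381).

Mod 47: 35710 ≡ 37; by Fermat, exponent reduces to 112 mod 46 = 20; 37^20 ≡ 18 (mod 47).
Mod 37: 35710 ≡ 5; by Fermat, exponent reduces to 112 mod 36 = 4; 5^4 ≡ 33 (mod 37).
Mod 79: 35710 ≡ 2; by Fermat, exponent reduces to 112 mod 78 = 34; 2^34 ≡ 42 (mod 79).
Combine by CRT: x ≡ 18 (mod 47), x ≡ 33 (mod 37), x ≡ 42 (mod 79) ⇒ x ≡ 56606 (mod 137381).

56606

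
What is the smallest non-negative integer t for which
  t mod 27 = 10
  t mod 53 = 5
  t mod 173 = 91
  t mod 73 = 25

Combine the congruences pairwise.
From t ≡ 10 (mod 27) write t = 10 + 27s. Substituting into t ≡ 5 (mod 53) gives 27s ≡ 48 (mod 53), and since 27⁻¹ ≡ 2 (mod 53), s ≡ 43. Hence t ≡ 10 + 27·43 = 1171 (mod 1431).
From t ≡ 1171 (mod 1431) write t = 1171 + 1431s. Substituting into t ≡ 91 (mod 173) gives 1431s ≡ 131 (mod 173), and since 47⁻¹ ≡ 81 (mod 173), s ≡ 58. Hence t ≡ 1171 + 1431·58 = 84169 (mod 247563).
From t ≡ 84169 (mod 247563) write t = 84169 + 247563s. Substituting into t ≡ 25 (mod 73) gives 247563s ≡ 25 (mod 73), and since 20⁻¹ ≡ 11 (mod 73), s ≡ 56. Hence t ≡ 84169 + 247563·56 = 13947697 (mod 18072099).

13947697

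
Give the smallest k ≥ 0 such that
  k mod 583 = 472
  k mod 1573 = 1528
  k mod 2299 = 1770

10966

Combine the congruences pairwise.
gcd(583, 1573) = 11 and 11 | (1528 − 472), so the pair is consistent; merging gives k ≡ 10966 (mod 83369), where 83369 = lcm(583, 1573).
gcd(83369, 2299) = 121 and 121 | (1770 − 10966), so the pair is consistent; merging gives k ≡ 10966 (mod 1584011), where 1584011 = lcm(83369, 2299).
The solution is unique modulo lcm(583, 1573, 2299) = 1584011.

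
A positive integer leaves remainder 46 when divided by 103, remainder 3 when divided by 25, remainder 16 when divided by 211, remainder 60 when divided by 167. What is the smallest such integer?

Combine the congruences pairwise.
From n ≡ 46 (mod 103) write n = 46 + 103t. Substituting into n ≡ 3 (mod 25) gives 103t ≡ 7 (mod 25), and since 3⁻¹ ≡ 17 (mod 25), t ≡ 19. Hence n ≡ 46 + 103·19 = 2003 (mod 2575).
From n ≡ 2003 (mod 2575) write n = 2003 + 2575t. Substituting into n ≡ 16 (mod 211) gives 2575t ≡ 123 (mod 211), and since 43⁻¹ ≡ 54 (mod 211), t ≡ 101. Hence n ≡ 2003 + 2575·101 = 262078 (mod 543325).
From n ≡ 262078 (mod 543325) write n = 262078 + 543325t. Substituting into n ≡ 60 (mod 167) gives 543325t ≡ 5 (mod 167), and since 74⁻¹ ≡ 79 (mod 167), t ≡ 61. Hence n ≡ 262078 + 543325·61 = 33404903 (mod 90735275).

33404903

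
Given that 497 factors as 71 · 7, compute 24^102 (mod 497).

Mod 71: 24 ≡ 24; by Fermat, exponent reduces to 102 mod 70 = 32; 24^32 ≡ 27 (mod 71).
Mod 7: 24 ≡ 3; since 6 | 102, by Fermat 3^102 ≡ 1 (mod 7).
Combine by CRT: x ≡ 27 (mod 71), x ≡ 1 (mod 7) ⇒ x ≡ 169 (mod 497).

169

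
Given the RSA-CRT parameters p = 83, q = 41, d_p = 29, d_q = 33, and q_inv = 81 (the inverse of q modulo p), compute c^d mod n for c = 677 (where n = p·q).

m₁ = c^(d_p) mod p: c ≡ 13 (mod 83), and 13^29 mod 83 = 60.
m₂ = c^(d_q) mod q: c ≡ 21 (mod 41), and 21^33 mod 41 = 5.
h = q_inv·(m₁ − m₂) mod p = 81·(60 − 5) mod 83 = 56.
m = m₂ + h·q = 5 + 56·41 = 2301.

2301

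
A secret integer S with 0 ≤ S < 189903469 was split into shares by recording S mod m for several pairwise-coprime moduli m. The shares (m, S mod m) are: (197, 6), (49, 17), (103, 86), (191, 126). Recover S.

16296437

From S ≡ 6 (mod 197) write S = 6 + 197t. Substituting into S ≡ 17 (mod 49) gives 197t ≡ 11 (mod 49), and since 1⁻¹ ≡ 1 (mod 49), t ≡ 11. Hence S ≡ 6 + 197·11 = 2173 (mod 9653).
From S ≡ 2173 (mod 9653) write S = 2173 + 9653t. Substituting into S ≡ 86 (mod 103) gives 9653t ≡ 76 (mod 103), and since 74⁻¹ ≡ 71 (mod 103), t ≡ 40. Hence S ≡ 2173 + 9653·40 = 388293 (mod 994259).
From S ≡ 388293 (mod 994259) write S = 388293 + 994259t. Substituting into S ≡ 126 (mod 191) gives 994259t ≡ 136 (mod 191), and since 104⁻¹ ≡ 90 (mod 191), t ≡ 16. Hence S ≡ 388293 + 994259·16 = 16296437 (mod 189903469).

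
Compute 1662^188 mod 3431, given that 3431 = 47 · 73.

284

Mod 47: 1662 ≡ 17; by Fermat, exponent reduces to 188 mod 46 = 4; 17^4 ≡ 2 (mod 47).
Mod 73: 1662 ≡ 56; by Fermat, exponent reduces to 188 mod 72 = 44; 56^44 ≡ 65 (mod 73).
Combine by CRT: x ≡ 2 (mod 47), x ≡ 65 (mod 73) ⇒ x ≡ 284 (mod 3431).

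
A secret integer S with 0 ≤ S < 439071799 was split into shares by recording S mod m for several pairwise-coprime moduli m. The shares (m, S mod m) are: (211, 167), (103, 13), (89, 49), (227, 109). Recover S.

105955083

The moduli are pairwise coprime; N = 211·103·89·227 = 439071799.
N/211 = 2080909; 2080909 ≡ 27 (mod 211); 27·86 ≡ 1, so inverse 86.
N/103 = 4262833; 4262833 ≡ 75 (mod 103); 75·11 ≡ 1, so inverse 11.
N/89 = 4933391; 4933391 ≡ 32 (mod 89); 32·64 ≡ 1, so inverse 64.
N/227 = 1934237; 1934237 ≡ 197 (mod 227); 197·174 ≡ 1, so inverse 174.
S ≡ 167·2080909·86 + 13·4262833·11 + 49·4933391·64 + 109·1934237·174 = 82651453295.
82651453295 mod 439071799 = 105955083.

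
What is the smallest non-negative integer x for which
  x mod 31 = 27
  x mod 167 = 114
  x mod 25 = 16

From x ≡ 27 (mod 31) write x = 27 + 31t. Substituting into x ≡ 114 (mod 167) gives 31t ≡ 87 (mod 167), and since 31⁻¹ ≡ 97 (mod 167), t ≡ 89. Hence x ≡ 27 + 31·89 = 2786 (mod 5177).
From x ≡ 2786 (mod 5177) write x = 2786 + 5177t. Substituting into x ≡ 16 (mod 25) gives 5177t ≡ 5 (mod 25), and since 2⁻¹ ≡ 13 (mod 25), t ≡ 15. Hence x ≡ 2786 + 5177·15 = 80441 (mod 129425).

80441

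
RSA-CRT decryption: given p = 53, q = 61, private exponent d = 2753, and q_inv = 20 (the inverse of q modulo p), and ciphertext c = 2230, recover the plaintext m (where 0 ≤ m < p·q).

1301

d_p = d mod (p−1) = 2753 mod 52 = 49; d_q = d mod (q−1) = 53.
m₁ = c^(d_p) mod p: c ≡ 4 (mod 53), and 4^49 mod 53 = 29.
m₂ = c^(d_q) mod q: c ≡ 34 (mod 61), and 34^53 mod 61 = 20.
h = q_inv·(m₁ − m₂) mod p = 20·(29 − 20) mod 53 = 21.
m = m₂ + h·q = 20 + 21·61 = 1301.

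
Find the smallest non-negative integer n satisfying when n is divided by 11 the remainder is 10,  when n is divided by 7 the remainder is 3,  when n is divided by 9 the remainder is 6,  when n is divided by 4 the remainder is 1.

The moduli are pairwise coprime; M = 11·7·9·4 = 2772.
M/11 = 252; 252 ≡ 10 (mod 11); 10·10 ≡ 1, so inverse 10.
M/7 = 396; 396 ≡ 4 (mod 7); 4·2 ≡ 1, so inverse 2.
M/9 = 308; 308 ≡ 2 (mod 9); 2·5 ≡ 1, so inverse 5.
M/4 = 693; 693 ≡ 1 (mod 4), inverse 1.
n ≡ 10·252·10 + 3·396·2 + 6·308·5 + 1·693·1 = 37509.
37509 mod 2772 = 1473.

1473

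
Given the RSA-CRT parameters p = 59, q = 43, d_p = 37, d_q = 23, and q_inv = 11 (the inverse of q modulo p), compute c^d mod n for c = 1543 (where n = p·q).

m₁ = c^(d_p) mod p: c ≡ 9 (mod 59), and 9^37 mod 59 = 26.
m₂ = c^(d_q) mod q: c ≡ 38 (mod 43), and 38^23 mod 43 = 25.
h = q_inv·(m₁ − m₂) mod p = 11·(26 − 25) mod 59 = 11.
m = m₂ + h·q = 25 + 11·43 = 498.

498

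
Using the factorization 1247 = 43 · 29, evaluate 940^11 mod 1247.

394

Mod 43: 940 ≡ 37; 37^11 ≡ 7 (mod 43).
Mod 29: 940 ≡ 12; 12^11 ≡ 17 (mod 29).
Combine by CRT: x ≡ 7 (mod 43), x ≡ 17 (mod 29) ⇒ x ≡ 394 (mod 1247).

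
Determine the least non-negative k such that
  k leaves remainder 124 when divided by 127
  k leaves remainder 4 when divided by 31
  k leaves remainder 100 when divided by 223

The moduli are pairwise coprime; N = 127·31·223 = 877951.
N/127 = 6913; 6913 ≡ 55 (mod 127); 55·97 ≡ 1, so inverse 97.
N/31 = 28321; 28321 ≡ 18 (mod 31); 18·19 ≡ 1, so inverse 19.
N/223 = 3937; 3937 ≡ 146 (mod 223); 146·139 ≡ 1, so inverse 139.
k ≡ 124·6913·97 + 4·28321·19 + 100·3937·139 = 140026260.
140026260 mod 877951 = 432051.

432051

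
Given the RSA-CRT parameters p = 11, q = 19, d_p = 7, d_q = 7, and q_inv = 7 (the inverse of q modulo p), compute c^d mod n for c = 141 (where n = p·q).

103

m₁ = c^(d_p) mod p: c ≡ 9 (mod 11), and 9^7 mod 11 = 4.
m₂ = c^(d_q) mod q: c ≡ 8 (mod 19), and 8^7 mod 19 = 8.
h = q_inv·(m₁ − m₂) mod p = 7·(4 − 8) mod 11 = 5.
m = m₂ + h·q = 8 + 5·19 = 103.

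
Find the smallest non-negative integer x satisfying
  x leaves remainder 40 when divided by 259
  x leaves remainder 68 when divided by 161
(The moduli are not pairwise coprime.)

5220

gcd(259, 161) = 7 and 7 | (68 − 40), so the pair is consistent; merging gives x ≡ 5220 (mod 5957), where 5957 = lcm(259, 161).
The solution is unique modulo lcm(259, 161) = 5957.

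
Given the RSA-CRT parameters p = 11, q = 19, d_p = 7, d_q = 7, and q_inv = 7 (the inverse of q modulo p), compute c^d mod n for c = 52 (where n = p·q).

m₁ = c^(d_p) mod p: c ≡ 8 (mod 11), and 8^7 mod 11 = 2.
m₂ = c^(d_q) mod q: c ≡ 14 (mod 19), and 14^7 mod 19 = 3.
h = q_inv·(m₁ − m₂) mod p = 7·(2 − 3) mod 11 = 4.
m = m₂ + h·q = 3 + 4·19 = 79.

79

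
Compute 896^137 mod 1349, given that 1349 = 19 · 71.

599

Mod 19: 896 ≡ 3; by Fermat, exponent reduces to 137 mod 18 = 11; 3^11 ≡ 10 (mod 19).
Mod 71: 896 ≡ 44; by Fermat, exponent reduces to 137 mod 70 = 67; 44^67 ≡ 31 (mod 71).
Combine by CRT: x ≡ 10 (mod 19), x ≡ 31 (mod 71) ⇒ x ≡ 599 (mod 1349).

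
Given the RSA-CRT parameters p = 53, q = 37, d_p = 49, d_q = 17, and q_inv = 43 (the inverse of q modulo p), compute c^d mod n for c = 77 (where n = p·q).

1690

m₁ = c^(d_p) mod p: c ≡ 24 (mod 53), and 24^49 mod 53 = 47.
m₂ = c^(d_q) mod q: c ≡ 3 (mod 37), and 3^17 mod 37 = 25.
h = q_inv·(m₁ − m₂) mod p = 43·(47 − 25) mod 53 = 45.
m = m₂ + h·q = 25 + 45·37 = 1690.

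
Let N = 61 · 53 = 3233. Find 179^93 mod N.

2681

Mod 61: 179 ≡ 57; by Fermat, exponent reduces to 93 mod 60 = 33; 57^33 ≡ 58 (mod 61).
Mod 53: 179 ≡ 20; by Fermat, exponent reduces to 93 mod 52 = 41; 20^41 ≡ 31 (mod 53).
Combine by CRT: x ≡ 58 (mod 61), x ≡ 31 (mod 53) ⇒ x ≡ 2681 (mod 3233).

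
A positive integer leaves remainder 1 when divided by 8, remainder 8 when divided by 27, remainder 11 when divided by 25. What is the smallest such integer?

3761

From x ≡ 1 (mod 8) write x = 1 + 8t. Substituting into x ≡ 8 (mod 27) gives 8t ≡ 7 (mod 27), and since 8⁻¹ ≡ 17 (mod 27), t ≡ 11. Hence x ≡ 1 + 8·11 = 89 (mod 216).
From x ≡ 89 (mod 216) write x = 89 + 216t. Substituting into x ≡ 11 (mod 25) gives 216t ≡ 22 (mod 25), and since 16⁻¹ ≡ 11 (mod 25), t ≡ 17. Hence x ≡ 89 + 216·17 = 3761 (mod 5400).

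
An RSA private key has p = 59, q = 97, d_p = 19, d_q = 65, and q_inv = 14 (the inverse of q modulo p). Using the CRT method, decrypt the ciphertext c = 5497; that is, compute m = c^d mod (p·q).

m₁ = c^(d_p) mod p: c ≡ 10 (mod 59), and 10^19 mod 59 = 33.
m₂ = c^(d_q) mod q: c ≡ 65 (mod 97), and 65^65 mod 97 = 44.
h = q_inv·(m₁ − m₂) mod p = 14·(33 − 44) mod 59 = 23.
m = m₂ + h·q = 44 + 23·97 = 2275.

2275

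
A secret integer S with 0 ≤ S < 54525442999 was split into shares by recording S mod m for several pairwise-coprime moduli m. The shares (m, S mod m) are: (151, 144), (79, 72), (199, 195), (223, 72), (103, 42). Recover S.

The moduli are pairwise coprime; N = 151·79·199·223·103 = 54525442999.
N/151 = 361095649; 361095649 ≡ 138 (mod 151); 138·58 ≡ 1, so inverse 58.
N/79 = 690195481; 690195481 ≡ 52 (mod 79); 52·38 ≡ 1, so inverse 38.
N/199 = 273997201; 273997201 ≡ 71 (mod 199); 71·185 ≡ 1, so inverse 185.
N/223 = 244508713; 244508713 ≡ 140 (mod 223); 140·180 ≡ 1, so inverse 180.
N/103 = 529373233; 529373233 ≡ 98 (mod 103); 98·41 ≡ 1, so inverse 41.
S ≡ 144·361095649·58 + 72·690195481·38 + 195·273997201·185 + 72·244508713·180 + 42·529373233·41 = 18869108350245.
18869108350245 mod 54525442999 = 3305072591.

3305072591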